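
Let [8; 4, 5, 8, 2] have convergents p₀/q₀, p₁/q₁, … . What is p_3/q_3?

1417/172

Using pₖ = aₖpₖ₋₁ + pₖ₋₂, qₖ = aₖqₖ₋₁ + qₖ₋₂ (with p₋₁=1, p₋₂=0, q₋₁=0, q₋₂=1):
  k=0: a=8, p=8, q=1
  k=1: a=4, p=33, q=4
  k=2: a=5, p=173, q=21
  k=3: a=8, p=1417, q=172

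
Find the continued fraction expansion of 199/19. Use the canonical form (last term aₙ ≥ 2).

[10; 2, 9]

199 = 10·19 + 9
19 = 2·9 + 1
9 = 9·1 + 0  (stop)
So 199/19 = [10; 2, 9].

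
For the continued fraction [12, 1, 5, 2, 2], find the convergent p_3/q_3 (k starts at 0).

Using pₖ = aₖpₖ₋₁ + pₖ₋₂, qₖ = aₖqₖ₋₁ + qₖ₋₂ (with p₋₁=1, p₋₂=0, q₋₁=0, q₋₂=1):
  k=0: a=12, p=12, q=1
  k=1: a=1, p=13, q=1
  k=2: a=5, p=77, q=6
  k=3: a=2, p=167, q=13

167/13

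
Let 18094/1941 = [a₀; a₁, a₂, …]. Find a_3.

2

18094 = 9·1941 + 625   →  a_0 = 9
1941 = 3·625 + 66   →  a_1 = 3
625 = 9·66 + 31   →  a_2 = 9
66 = 2·31 + 4   →  a_3 = 2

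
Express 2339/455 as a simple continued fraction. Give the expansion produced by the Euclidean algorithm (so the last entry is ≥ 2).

[5; 7, 9, 7]

2339 = 5·455 + 64
455 = 7·64 + 7
64 = 9·7 + 1
7 = 7·1 + 0  (stop)
So 2339/455 = [5; 7, 9, 7].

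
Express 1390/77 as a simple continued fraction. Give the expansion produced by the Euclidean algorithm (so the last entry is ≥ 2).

[18; 19, 4]

1390 = 18×77 + 4
77 = 19×4 + 1
4 = 4×1 + 0  (stop)
So 1390/77 = [18; 19, 4].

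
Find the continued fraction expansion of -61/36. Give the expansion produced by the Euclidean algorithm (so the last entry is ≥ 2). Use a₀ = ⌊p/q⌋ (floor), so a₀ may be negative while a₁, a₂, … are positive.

-61 = -2*36 + 11
36 = 3*11 + 3
11 = 3*3 + 2
3 = 1*2 + 1
2 = 2*1 + 0  (stop)
So -61/36 = [-2; 3, 3, 1, 2].

[-2; 3, 3, 1, 2]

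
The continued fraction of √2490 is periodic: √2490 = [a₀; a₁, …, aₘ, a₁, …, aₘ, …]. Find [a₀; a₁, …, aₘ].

[49; 1, 8, 1, 98]

a₀ = ⌊√2490⌋ = 49.
With m₀=0, d₀=1 and mₖ₊₁ = dₖaₖ − mₖ, dₖ₊₁ = (n − mₖ₊₁²)/dₖ, aₖ₊₁ = ⌊(a₀+mₖ₊₁)/dₖ₊₁⌋:
  k=1: m=49, d=89, a=1
  k=2: m=40, d=10, a=8
  k=3: m=40, d=89, a=1
  k=4: m=49, d=1, a=98
d=1 and a=2a₀=98 at k=4, so the next step gives (m, d) = (49, 89) again — its k=1 value — and the period has length 4.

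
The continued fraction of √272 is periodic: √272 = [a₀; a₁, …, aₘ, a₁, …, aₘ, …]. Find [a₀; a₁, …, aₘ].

[16; 2, 32]

a₀ = ⌊√272⌋ = 16.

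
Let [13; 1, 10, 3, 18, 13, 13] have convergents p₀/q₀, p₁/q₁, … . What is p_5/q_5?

113144/8133

Using pₖ = aₖpₖ₋₁ + pₖ₋₂, qₖ = aₖqₖ₋₁ + qₖ₋₂ (with p₋₁=1, p₋₂=0, q₋₁=0, q₋₂=1):
  k=0: a=13, p=13, q=1
  k=1: a=1, p=14, q=1
  k=2: a=10, p=153, q=11
  k=3: a=3, p=473, q=34
  k=4: a=18, p=8667, q=623
  k=5: a=13, p=113144, q=8133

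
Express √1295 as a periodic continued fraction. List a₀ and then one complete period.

[35; 1, 70]

a₀ = ⌊√1295⌋ = 35.
With m₀=0, d₀=1 and mₖ₊₁ = dₖaₖ − mₖ, dₖ₊₁ = (n − mₖ₊₁²)/dₖ, aₖ₊₁ = ⌊(a₀+mₖ₊₁)/dₖ₊₁⌋:
  k=1: m=35, d=70, a=1
  k=2: m=35, d=1, a=70
d=1 and a=2a₀=70 at k=2, so the next step gives (m, d) = (35, 70) again — its k=1 value — and the period has length 2.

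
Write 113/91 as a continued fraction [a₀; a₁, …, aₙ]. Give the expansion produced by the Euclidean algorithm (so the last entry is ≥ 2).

[1; 4, 7, 3]

113 = 1·91 + 22
91 = 4·22 + 3
22 = 7·3 + 1
3 = 3·1 + 0  (stop)
So 113/91 = [1; 4, 7, 3].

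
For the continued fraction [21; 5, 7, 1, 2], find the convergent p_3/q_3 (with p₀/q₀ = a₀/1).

869/41

Using pₖ = aₖpₖ₋₁ + pₖ₋₂, qₖ = aₖqₖ₋₁ + qₖ₋₂ (with p₋₁=1, p₋₂=0, q₋₁=0, q₋₂=1):
  k=0: a=21, p=21, q=1
  k=1: a=5, p=106, q=5
  k=2: a=7, p=763, q=36
  k=3: a=1, p=869, q=41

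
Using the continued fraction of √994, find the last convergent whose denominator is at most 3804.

72104/2287

√994 = [31; 1, 1, 8, 1, 1, 62, …] (period length 6).
Convergents:
  p_0/q_0 = 31/1
  p_1/q_1 = 32/1
  p_2/q_2 = 63/2
  p_3/q_3 = 536/17
  p_4/q_4 = 599/19
  p_5/q_5 = 1135/36
  p_6/q_6 = 70969/2251
  p_7/q_7 = 72104/2287
  p_8/q_8 = 143073/4538
q_7 = 2287 ≤ 3804 < 4538 = q_8, so the answer is 72104/2287.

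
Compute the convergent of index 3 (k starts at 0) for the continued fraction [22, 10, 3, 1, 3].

Using pₖ = aₖpₖ₋₁ + pₖ₋₂, qₖ = aₖqₖ₋₁ + qₖ₋₂ (with p₋₁=1, p₋₂=0, q₋₁=0, q₋₂=1):
  k=0: a=22, p=22, q=1
  k=1: a=10, p=221, q=10
  k=2: a=3, p=685, q=31
  k=3: a=1, p=906, q=41

906/41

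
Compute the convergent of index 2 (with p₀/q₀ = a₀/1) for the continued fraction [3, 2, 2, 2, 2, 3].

17/5

Using pₖ = aₖpₖ₋₁ + pₖ₋₂, qₖ = aₖqₖ₋₁ + qₖ₋₂ (with p₋₁=1, p₋₂=0, q₋₁=0, q₋₂=1):
  k=0: a=3, p=3, q=1
  k=1: a=2, p=7, q=2
  k=2: a=2, p=17, q=5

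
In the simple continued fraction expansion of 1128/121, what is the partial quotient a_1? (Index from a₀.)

1128 = 9·121 + 39   →  a_0 = 9
121 = 3·39 + 4   →  a_1 = 3

3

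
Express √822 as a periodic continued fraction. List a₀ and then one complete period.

[28; 1, 2, 28, 2, 1, 56]

a₀ = ⌊√822⌋ = 28.
With m₀=0, d₀=1 and mₖ₊₁ = dₖaₖ − mₖ, dₖ₊₁ = (n − mₖ₊₁²)/dₖ, aₖ₊₁ = ⌊(a₀+mₖ₊₁)/dₖ₊₁⌋:
  k=1: m=28, d=38, a=1
  k=2: m=10, d=19, a=2
  k=3: m=28, d=2, a=28
  k=4: m=28, d=19, a=2
  k=5: m=10, d=38, a=1
  k=6: m=28, d=1, a=56
d=1 and a=2a₀=56 at k=6, so the next step gives (m, d) = (28, 38) again — its k=1 value — and the period has length 6.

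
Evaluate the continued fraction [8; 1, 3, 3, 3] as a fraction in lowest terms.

Fold from the inside: start with 3/1.
  3 + 1/3 = 10/3
  3 + 3/10 = 33/10
  1 + 10/33 = 43/33
  8 + 33/43 = 377/43

377/43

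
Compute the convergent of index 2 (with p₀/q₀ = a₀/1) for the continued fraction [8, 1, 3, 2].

Using pₖ = aₖpₖ₋₁ + pₖ₋₂, qₖ = aₖqₖ₋₁ + qₖ₋₂ (with p₋₁=1, p₋₂=0, q₋₁=0, q₋₂=1):
  k=0: a=8, p=8, q=1
  k=1: a=1, p=9, q=1
  k=2: a=3, p=35, q=4

35/4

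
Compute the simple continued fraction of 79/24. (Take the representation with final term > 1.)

79 = 3*24 + 7
24 = 3*7 + 3
7 = 2*3 + 1
3 = 3*1 + 0  (stop)
So 79/24 = [3; 3, 2, 3].

[3; 3, 2, 3]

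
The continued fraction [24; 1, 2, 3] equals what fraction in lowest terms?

247/10

Fold from the inside: start with 3/1.
  2 + 1/3 = 7/3
  1 + 3/7 = 10/7
  24 + 7/10 = 247/10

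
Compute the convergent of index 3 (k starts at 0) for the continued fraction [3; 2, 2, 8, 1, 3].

143/42

Using pₖ = aₖpₖ₋₁ + pₖ₋₂, qₖ = aₖqₖ₋₁ + qₖ₋₂ (with p₋₁=1, p₋₂=0, q₋₁=0, q₋₂=1):
  k=0: a=3, p=3, q=1
  k=1: a=2, p=7, q=2
  k=2: a=2, p=17, q=5
  k=3: a=8, p=143, q=42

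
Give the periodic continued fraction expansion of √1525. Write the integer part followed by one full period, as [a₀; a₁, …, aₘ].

[39; 19, 1, 1, 19, 78]

a₀ = ⌊√1525⌋ = 39.
With m₀=0, d₀=1 and mₖ₊₁ = dₖaₖ − mₖ, dₖ₊₁ = (n − mₖ₊₁²)/dₖ, aₖ₊₁ = ⌊(a₀+mₖ₊₁)/dₖ₊₁⌋:
  k=1: m=39, d=4, a=19
  k=2: m=37, d=39, a=1
  k=3: m=2, d=39, a=1
  k=4: m=37, d=4, a=19
  k=5: m=39, d=1, a=78
d=1 and a=2a₀=78 at k=5, so the next step gives (m, d) = (39, 4) again — its k=1 value — and the period has length 5.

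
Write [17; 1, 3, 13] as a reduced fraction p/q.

941/53

Fold from the inside: start with 13/1.
  3 + 1/13 = 40/13
  1 + 13/40 = 53/40
  17 + 40/53 = 941/53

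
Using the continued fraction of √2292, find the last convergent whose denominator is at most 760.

√2292 = [47; 1, 6, 1, 94, …] (period length 4).
Convergents:
  p_0/q_0 = 47/1
  p_1/q_1 = 48/1
  p_2/q_2 = 335/7
  p_3/q_3 = 383/8
  p_4/q_4 = 36337/759
  p_5/q_5 = 36720/767
q_4 = 759 ≤ 760 < 767 = q_5, so the answer is 36337/759.

36337/759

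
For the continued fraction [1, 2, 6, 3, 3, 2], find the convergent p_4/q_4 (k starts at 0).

Using pₖ = aₖpₖ₋₁ + pₖ₋₂, qₖ = aₖqₖ₋₁ + qₖ₋₂ (with p₋₁=1, p₋₂=0, q₋₁=0, q₋₂=1):
  k=0: a=1, p=1, q=1
  k=1: a=2, p=3, q=2
  k=2: a=6, p=19, q=13
  k=3: a=3, p=60, q=41
  k=4: a=3, p=199, q=136

199/136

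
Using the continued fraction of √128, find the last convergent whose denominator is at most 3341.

12875/1138

√128 = [11; 3, 5, 3, 22, …] (period length 4).
Convergents:
  p_0/q_0 = 11/1
  p_1/q_1 = 34/3
  p_2/q_2 = 181/16
  p_3/q_3 = 577/51
  p_4/q_4 = 12875/1138
  p_5/q_5 = 39202/3465
q_4 = 1138 ≤ 3341 < 3465 = q_5, so the answer is 12875/1138.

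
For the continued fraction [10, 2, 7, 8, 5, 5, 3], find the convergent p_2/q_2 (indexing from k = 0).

157/15

Using pₖ = aₖpₖ₋₁ + pₖ₋₂, qₖ = aₖqₖ₋₁ + qₖ₋₂ (with p₋₁=1, p₋₂=0, q₋₁=0, q₋₂=1):
  k=0: a=10, p=10, q=1
  k=1: a=2, p=21, q=2
  k=2: a=7, p=157, q=15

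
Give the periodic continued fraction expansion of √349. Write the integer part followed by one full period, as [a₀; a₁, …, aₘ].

[18; 1, 2, 7, 7, 2, 1, 36]

a₀ = ⌊√349⌋ = 18.
With m₀=0, d₀=1 and mₖ₊₁ = dₖaₖ − mₖ, dₖ₊₁ = (n − mₖ₊₁²)/dₖ, aₖ₊₁ = ⌊(a₀+mₖ₊₁)/dₖ₊₁⌋:
  k=1: m=18, d=25, a=1
  k=2: m=7, d=12, a=2
  k=3: m=17, d=5, a=7
  k=4: m=18, d=5, a=7
  k=5: m=17, d=12, a=2
  k=6: m=7, d=25, a=1
  k=7: m=18, d=1, a=36
d=1 and a=2a₀=36 at k=7, so the next step gives (m, d) = (18, 25) again — its k=1 value — and the period has length 7.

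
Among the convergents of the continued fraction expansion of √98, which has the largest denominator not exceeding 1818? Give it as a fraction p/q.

√98 = [9; 1, 8, 1, 18, …] (period length 4).
Convergents:
  p_0/q_0 = 9/1
  p_1/q_1 = 10/1
  p_2/q_2 = 89/9
  p_3/q_3 = 99/10
  p_4/q_4 = 1871/189
  p_5/q_5 = 1970/199
  p_6/q_6 = 17631/1781
  p_7/q_7 = 19601/1980
q_6 = 1781 ≤ 1818 < 1980 = q_7, so the answer is 17631/1781.

17631/1781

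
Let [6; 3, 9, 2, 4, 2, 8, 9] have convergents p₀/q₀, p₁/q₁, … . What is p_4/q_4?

Using pₖ = aₖpₖ₋₁ + pₖ₋₂, qₖ = aₖqₖ₋₁ + qₖ₋₂ (with p₋₁=1, p₋₂=0, q₋₁=0, q₋₂=1):
  k=0: a=6, p=6, q=1
  k=1: a=3, p=19, q=3
  k=2: a=9, p=177, q=28
  k=3: a=2, p=373, q=59
  k=4: a=4, p=1669, q=264

1669/264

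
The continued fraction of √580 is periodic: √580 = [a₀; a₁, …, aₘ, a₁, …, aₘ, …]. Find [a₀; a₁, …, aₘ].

[24; 12, 48]

a₀ = ⌊√580⌋ = 24.
With m₀=0, d₀=1 and mₖ₊₁ = dₖaₖ − mₖ, dₖ₊₁ = (n − mₖ₊₁²)/dₖ, aₖ₊₁ = ⌊(a₀+mₖ₊₁)/dₖ₊₁⌋:
  k=1: m=24, d=4, a=12
  k=2: m=24, d=1, a=48
d=1 and a=2a₀=48 at k=2, so the next step gives (m, d) = (24, 4) again — its k=1 value — and the period has length 2.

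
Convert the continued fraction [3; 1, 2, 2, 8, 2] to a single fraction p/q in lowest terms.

464/125

Using pₖ = aₖpₖ₋₁ + pₖ₋₂ and qₖ = aₖqₖ₋₁ + qₖ₋₂:
  k=0: a=3, p=3, q=1
  k=1: a=1, p=4, q=1
  k=2: a=2, p=11, q=3
  k=3: a=2, p=26, q=7
  k=4: a=8, p=219, q=59
  k=5: a=2, p=464, q=125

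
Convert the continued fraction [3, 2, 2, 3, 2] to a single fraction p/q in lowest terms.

Using pₖ = aₖpₖ₋₁ + pₖ₋₂ and qₖ = aₖqₖ₋₁ + qₖ₋₂:
  k=0: a=3, p=3, q=1
  k=1: a=2, p=7, q=2
  k=2: a=2, p=17, q=5
  k=3: a=3, p=58, q=17
  k=4: a=2, p=133, q=39

133/39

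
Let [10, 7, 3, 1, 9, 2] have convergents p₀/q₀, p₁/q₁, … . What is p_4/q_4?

Using pₖ = aₖpₖ₋₁ + pₖ₋₂, qₖ = aₖqₖ₋₁ + qₖ₋₂ (with p₋₁=1, p₋₂=0, q₋₁=0, q₋₂=1):
  k=0: a=10, p=10, q=1
  k=1: a=7, p=71, q=7
  k=2: a=3, p=223, q=22
  k=3: a=1, p=294, q=29
  k=4: a=9, p=2869, q=283

2869/283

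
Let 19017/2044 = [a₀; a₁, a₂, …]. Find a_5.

19017 = 9·2044 + 621   →  a_0 = 9
2044 = 3·621 + 181   →  a_1 = 3
621 = 3·181 + 78   →  a_2 = 3
181 = 2·78 + 25   →  a_3 = 2
78 = 3·25 + 3   →  a_4 = 3
25 = 8·3 + 1   →  a_5 = 8

8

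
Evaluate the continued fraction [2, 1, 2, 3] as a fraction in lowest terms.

Fold from the inside: start with 3/1.
  2 + 1/3 = 7/3
  1 + 3/7 = 10/7
  2 + 7/10 = 27/10

27/10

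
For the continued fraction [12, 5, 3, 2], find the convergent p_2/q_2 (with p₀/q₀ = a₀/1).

Using pₖ = aₖpₖ₋₁ + pₖ₋₂, qₖ = aₖqₖ₋₁ + qₖ₋₂ (with p₋₁=1, p₋₂=0, q₋₁=0, q₋₂=1):
  k=0: a=12, p=12, q=1
  k=1: a=5, p=61, q=5
  k=2: a=3, p=195, q=16

195/16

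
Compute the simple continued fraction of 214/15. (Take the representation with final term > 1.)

[14; 3, 1, 3]

214 = 14×15 + 4
15 = 3×4 + 3
4 = 1×3 + 1
3 = 3×1 + 0  (stop)
So 214/15 = [14; 3, 1, 3].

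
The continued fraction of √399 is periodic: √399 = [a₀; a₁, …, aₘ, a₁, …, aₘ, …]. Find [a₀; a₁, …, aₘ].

a₀ = ⌊√399⌋ = 19.
With m₀=0, d₀=1 and mₖ₊₁ = dₖaₖ − mₖ, dₖ₊₁ = (n − mₖ₊₁²)/dₖ, aₖ₊₁ = ⌊(a₀+mₖ₊₁)/dₖ₊₁⌋:
  k=1: m=19, d=38, a=1
  k=2: m=19, d=1, a=38
d=1 and a=2a₀=38 at k=2, so the next step gives (m, d) = (19, 38) again — its k=1 value — and the period has length 2.

[19; 1, 38]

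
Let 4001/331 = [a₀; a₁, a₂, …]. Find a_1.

4001 = 12·331 + 29   →  a_0 = 12
331 = 11·29 + 12   →  a_1 = 11

11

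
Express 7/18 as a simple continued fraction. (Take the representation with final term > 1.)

7 = 0×18 + 7
18 = 2×7 + 4
7 = 1×4 + 3
4 = 1×3 + 1
3 = 3×1 + 0  (stop)
So 7/18 = [0; 2, 1, 1, 3].

[0; 2, 1, 1, 3]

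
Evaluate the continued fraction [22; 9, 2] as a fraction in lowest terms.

420/19

Using pₖ = aₖpₖ₋₁ + pₖ₋₂ and qₖ = aₖqₖ₋₁ + qₖ₋₂:
  k=0: a=22, p=22, q=1
  k=1: a=9, p=199, q=9
  k=2: a=2, p=420, q=19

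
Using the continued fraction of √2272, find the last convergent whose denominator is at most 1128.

√2272 = [47; 1, 1, 1, 94, …] (period length 4).
Convergents:
  p_0/q_0 = 47/1
  p_1/q_1 = 48/1
  p_2/q_2 = 95/2
  p_3/q_3 = 143/3
  p_4/q_4 = 13537/284
  p_5/q_5 = 13680/287
  p_6/q_6 = 27217/571
  p_7/q_7 = 40897/858
  p_8/q_8 = 3871535/81223
q_7 = 858 ≤ 1128 < 81223 = q_8, so the answer is 40897/858.

40897/858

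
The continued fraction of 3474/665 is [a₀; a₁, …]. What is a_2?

2

3474 = 5·665 + 149   →  a_0 = 5
665 = 4·149 + 69   →  a_1 = 4
149 = 2·69 + 11   →  a_2 = 2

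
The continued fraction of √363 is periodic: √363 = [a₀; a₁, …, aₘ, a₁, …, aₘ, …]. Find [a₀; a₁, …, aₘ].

a₀ = ⌊√363⌋ = 19.

[19; 19, 38]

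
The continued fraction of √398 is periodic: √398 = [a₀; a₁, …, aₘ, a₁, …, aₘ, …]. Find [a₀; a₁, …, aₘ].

[19; 1, 18, 1, 38]

a₀ = ⌊√398⌋ = 19.
With m₀=0, d₀=1 and mₖ₊₁ = dₖaₖ − mₖ, dₖ₊₁ = (n − mₖ₊₁²)/dₖ, aₖ₊₁ = ⌊(a₀+mₖ₊₁)/dₖ₊₁⌋:
  k=1: m=19, d=37, a=1
  k=2: m=18, d=2, a=18
  k=3: m=18, d=37, a=1
  k=4: m=19, d=1, a=38
d=1 and a=2a₀=38 at k=4, so the next step gives (m, d) = (19, 37) again — its k=1 value — and the period has length 4.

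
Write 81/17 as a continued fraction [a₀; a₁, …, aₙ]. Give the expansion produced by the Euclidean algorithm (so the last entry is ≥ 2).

[4; 1, 3, 4]

81 = 4×17 + 13
17 = 1×13 + 4
13 = 3×4 + 1
4 = 4×1 + 0  (stop)
So 81/17 = [4; 1, 3, 4].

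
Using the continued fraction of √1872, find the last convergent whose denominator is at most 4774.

168610/3897

√1872 = [43; 3, 1, 3, 86, …] (period length 4).
Convergents:
  p_0/q_0 = 43/1
  p_1/q_1 = 130/3
  p_2/q_2 = 173/4
  p_3/q_3 = 649/15
  p_4/q_4 = 55987/1294
  p_5/q_5 = 168610/3897
  p_6/q_6 = 224597/5191
q_5 = 3897 ≤ 4774 < 5191 = q_6, so the answer is 168610/3897.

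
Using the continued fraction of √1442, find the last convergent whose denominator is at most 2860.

√1442 = [37; 1, 36, 1, 74, …] (period length 4).
Convergents:
  p_0/q_0 = 37/1
  p_1/q_1 = 38/1
  p_2/q_2 = 1405/37
  p_3/q_3 = 1443/38
  p_4/q_4 = 108187/2849
  p_5/q_5 = 109630/2887
q_4 = 2849 ≤ 2860 < 2887 = q_5, so the answer is 108187/2849.

108187/2849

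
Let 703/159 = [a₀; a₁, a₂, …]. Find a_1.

703 = 4·159 + 67   →  a_0 = 4
159 = 2·67 + 25   →  a_1 = 2

2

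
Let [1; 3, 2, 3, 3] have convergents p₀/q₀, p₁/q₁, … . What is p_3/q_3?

31/24

Using pₖ = aₖpₖ₋₁ + pₖ₋₂, qₖ = aₖqₖ₋₁ + qₖ₋₂ (with p₋₁=1, p₋₂=0, q₋₁=0, q₋₂=1):
  k=0: a=1, p=1, q=1
  k=1: a=3, p=4, q=3
  k=2: a=2, p=9, q=7
  k=3: a=3, p=31, q=24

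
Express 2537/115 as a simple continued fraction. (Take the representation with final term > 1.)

[22; 16, 2, 3]

2537 = 22*115 + 7
115 = 16*7 + 3
7 = 2*3 + 1
3 = 3*1 + 0  (stop)
So 2537/115 = [22; 16, 2, 3].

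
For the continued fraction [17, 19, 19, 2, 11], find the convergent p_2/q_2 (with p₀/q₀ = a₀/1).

Using pₖ = aₖpₖ₋₁ + pₖ₋₂, qₖ = aₖqₖ₋₁ + qₖ₋₂ (with p₋₁=1, p₋₂=0, q₋₁=0, q₋₂=1):
  k=0: a=17, p=17, q=1
  k=1: a=19, p=324, q=19
  k=2: a=19, p=6173, q=362

6173/362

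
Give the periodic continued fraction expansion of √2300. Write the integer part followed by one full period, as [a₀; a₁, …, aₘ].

[47; 1, 22, 1, 94]

a₀ = ⌊√2300⌋ = 47.
With m₀=0, d₀=1 and mₖ₊₁ = dₖaₖ − mₖ, dₖ₊₁ = (n − mₖ₊₁²)/dₖ, aₖ₊₁ = ⌊(a₀+mₖ₊₁)/dₖ₊₁⌋:
  k=1: m=47, d=91, a=1
  k=2: m=44, d=4, a=22
  k=3: m=44, d=91, a=1
  k=4: m=47, d=1, a=94
d=1 and a=2a₀=94 at k=4, so the next step gives (m, d) = (47, 91) again — its k=1 value — and the period has length 4.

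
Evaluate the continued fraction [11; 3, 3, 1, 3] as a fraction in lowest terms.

554/49

Using pₖ = aₖpₖ₋₁ + pₖ₋₂ and qₖ = aₖqₖ₋₁ + qₖ₋₂:
  k=0: a=11, p=11, q=1
  k=1: a=3, p=34, q=3
  k=2: a=3, p=113, q=10
  k=3: a=1, p=147, q=13
  k=4: a=3, p=554, q=49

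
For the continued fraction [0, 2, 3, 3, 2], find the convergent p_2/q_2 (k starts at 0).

3/7

Using pₖ = aₖpₖ₋₁ + pₖ₋₂, qₖ = aₖqₖ₋₁ + qₖ₋₂ (with p₋₁=1, p₋₂=0, q₋₁=0, q₋₂=1):
  k=0: a=0, p=0, q=1
  k=1: a=2, p=1, q=2
  k=2: a=3, p=3, q=7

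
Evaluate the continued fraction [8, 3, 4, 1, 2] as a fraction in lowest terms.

374/45

Fold from the inside: start with 2/1.
  1 + 1/2 = 3/2
  4 + 2/3 = 14/3
  3 + 3/14 = 45/14
  8 + 14/45 = 374/45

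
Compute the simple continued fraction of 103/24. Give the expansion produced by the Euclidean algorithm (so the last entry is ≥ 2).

[4; 3, 2, 3]

103 = 4*24 + 7
24 = 3*7 + 3
7 = 2*3 + 1
3 = 3*1 + 0  (stop)
So 103/24 = [4; 3, 2, 3].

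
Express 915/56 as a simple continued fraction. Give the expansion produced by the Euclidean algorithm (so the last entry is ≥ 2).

915 = 16*56 + 19
56 = 2*19 + 18
19 = 1*18 + 1
18 = 18*1 + 0  (stop)
So 915/56 = [16; 2, 1, 18].

[16; 2, 1, 18]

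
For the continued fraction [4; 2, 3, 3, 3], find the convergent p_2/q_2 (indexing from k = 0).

Using pₖ = aₖpₖ₋₁ + pₖ₋₂, qₖ = aₖqₖ₋₁ + qₖ₋₂ (with p₋₁=1, p₋₂=0, q₋₁=0, q₋₂=1):
  k=0: a=4, p=4, q=1
  k=1: a=2, p=9, q=2
  k=2: a=3, p=31, q=7

31/7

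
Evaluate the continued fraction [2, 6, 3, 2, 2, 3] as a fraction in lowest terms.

Using pₖ = aₖpₖ₋₁ + pₖ₋₂ and qₖ = aₖqₖ₋₁ + qₖ₋₂:
  k=0: a=2, p=2, q=1
  k=1: a=6, p=13, q=6
  k=2: a=3, p=41, q=19
  k=3: a=2, p=95, q=44
  k=4: a=2, p=231, q=107
  k=5: a=3, p=788, q=365

788/365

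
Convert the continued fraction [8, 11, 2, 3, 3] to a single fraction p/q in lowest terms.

2127/263

Using pₖ = aₖpₖ₋₁ + pₖ₋₂ and qₖ = aₖqₖ₋₁ + qₖ₋₂:
  k=0: a=8, p=8, q=1
  k=1: a=11, p=89, q=11
  k=2: a=2, p=186, q=23
  k=3: a=3, p=647, q=80
  k=4: a=3, p=2127, q=263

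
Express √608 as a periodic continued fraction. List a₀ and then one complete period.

a₀ = ⌊√608⌋ = 24.

[24; 1, 1, 1, 11, 1, 1, 1, 48]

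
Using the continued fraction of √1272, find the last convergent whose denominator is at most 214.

7561/212

√1272 = [35; 1, 1, 1, 70, …] (period length 4).
Convergents:
  p_0/q_0 = 35/1
  p_1/q_1 = 36/1
  p_2/q_2 = 71/2
  p_3/q_3 = 107/3
  p_4/q_4 = 7561/212
  p_5/q_5 = 7668/215
q_4 = 212 ≤ 214 < 215 = q_5, so the answer is 7561/212.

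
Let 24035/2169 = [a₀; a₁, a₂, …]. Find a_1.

24035 = 11·2169 + 176   →  a_0 = 11
2169 = 12·176 + 57   →  a_1 = 12

12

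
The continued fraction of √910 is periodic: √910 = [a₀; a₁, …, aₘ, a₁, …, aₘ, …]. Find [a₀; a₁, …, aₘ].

[30; 6, 60]

a₀ = ⌊√910⌋ = 30.
With m₀=0, d₀=1 and mₖ₊₁ = dₖaₖ − mₖ, dₖ₊₁ = (n − mₖ₊₁²)/dₖ, aₖ₊₁ = ⌊(a₀+mₖ₊₁)/dₖ₊₁⌋:
  k=1: m=30, d=10, a=6
  k=2: m=30, d=1, a=60
d=1 and a=2a₀=60 at k=2, so the next step gives (m, d) = (30, 10) again — its k=1 value — and the period has length 2.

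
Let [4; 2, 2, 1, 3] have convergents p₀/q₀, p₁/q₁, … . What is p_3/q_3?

Using pₖ = aₖpₖ₋₁ + pₖ₋₂, qₖ = aₖqₖ₋₁ + qₖ₋₂ (with p₋₁=1, p₋₂=0, q₋₁=0, q₋₂=1):
  k=0: a=4, p=4, q=1
  k=1: a=2, p=9, q=2
  k=2: a=2, p=22, q=5
  k=3: a=1, p=31, q=7

31/7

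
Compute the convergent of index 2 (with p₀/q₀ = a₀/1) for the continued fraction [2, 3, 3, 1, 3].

23/10

Using pₖ = aₖpₖ₋₁ + pₖ₋₂, qₖ = aₖqₖ₋₁ + qₖ₋₂ (with p₋₁=1, p₋₂=0, q₋₁=0, q₋₂=1):
  k=0: a=2, p=2, q=1
  k=1: a=3, p=7, q=3
  k=2: a=3, p=23, q=10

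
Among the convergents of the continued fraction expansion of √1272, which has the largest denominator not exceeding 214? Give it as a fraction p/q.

√1272 = [35; 1, 1, 1, 70, …] (period length 4).
Convergents:
  p_0/q_0 = 35/1
  p_1/q_1 = 36/1
  p_2/q_2 = 71/2
  p_3/q_3 = 107/3
  p_4/q_4 = 7561/212
  p_5/q_5 = 7668/215
q_4 = 212 ≤ 214 < 215 = q_5, so the answer is 7561/212.

7561/212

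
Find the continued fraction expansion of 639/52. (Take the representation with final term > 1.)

[12; 3, 2, 7]

639 = 12*52 + 15
52 = 3*15 + 7
15 = 2*7 + 1
7 = 7*1 + 0  (stop)
So 639/52 = [12; 3, 2, 7].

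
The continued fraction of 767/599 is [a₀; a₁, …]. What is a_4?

767 = 1·599 + 168   →  a_0 = 1
599 = 3·168 + 95   →  a_1 = 3
168 = 1·95 + 73   →  a_2 = 1
95 = 1·73 + 22   →  a_3 = 1
73 = 3·22 + 7   →  a_4 = 3

3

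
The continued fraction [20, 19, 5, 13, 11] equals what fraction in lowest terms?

Using pₖ = aₖpₖ₋₁ + pₖ₋₂ and qₖ = aₖqₖ₋₁ + qₖ₋₂:
  k=0: a=20, p=20, q=1
  k=1: a=19, p=381, q=19
  k=2: a=5, p=1925, q=96
  k=3: a=13, p=25406, q=1267
  k=4: a=11, p=281391, q=14033

281391/14033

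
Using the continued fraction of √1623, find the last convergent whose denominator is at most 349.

√1623 = [40; 3, 2, 26, 2, 3, 80, …] (period length 6).
Convergents:
  p_0/q_0 = 40/1
  p_1/q_1 = 121/3
  p_2/q_2 = 282/7
  p_3/q_3 = 7453/185
  p_4/q_4 = 15188/377
q_3 = 185 ≤ 349 < 377 = q_4, so the answer is 7453/185.

7453/185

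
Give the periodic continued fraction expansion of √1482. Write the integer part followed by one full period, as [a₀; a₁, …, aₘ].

[38; 2, 76]

a₀ = ⌊√1482⌋ = 38.
With m₀=0, d₀=1 and mₖ₊₁ = dₖaₖ − mₖ, dₖ₊₁ = (n − mₖ₊₁²)/dₖ, aₖ₊₁ = ⌊(a₀+mₖ₊₁)/dₖ₊₁⌋:
  k=1: m=38, d=38, a=2
  k=2: m=38, d=1, a=76
d=1 and a=2a₀=76 at k=2, so the next step gives (m, d) = (38, 38) again — its k=1 value — and the period has length 2.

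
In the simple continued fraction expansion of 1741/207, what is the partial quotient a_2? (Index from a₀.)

2

1741 = 8·207 + 85   →  a_0 = 8
207 = 2·85 + 37   →  a_1 = 2
85 = 2·37 + 11   →  a_2 = 2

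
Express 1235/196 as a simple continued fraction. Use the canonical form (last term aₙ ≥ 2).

1235 = 6·196 + 59
196 = 3·59 + 19
59 = 3·19 + 2
19 = 9·2 + 1
2 = 2·1 + 0  (stop)
So 1235/196 = [6; 3, 3, 9, 2].

[6; 3, 3, 9, 2]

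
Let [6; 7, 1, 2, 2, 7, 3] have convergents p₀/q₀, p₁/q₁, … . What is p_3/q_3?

Using pₖ = aₖpₖ₋₁ + pₖ₋₂, qₖ = aₖqₖ₋₁ + qₖ₋₂ (with p₋₁=1, p₋₂=0, q₋₁=0, q₋₂=1):
  k=0: a=6, p=6, q=1
  k=1: a=7, p=43, q=7
  k=2: a=1, p=49, q=8
  k=3: a=2, p=141, q=23

141/23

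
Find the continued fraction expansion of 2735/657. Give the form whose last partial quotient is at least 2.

2735 = 4·657 + 107
657 = 6·107 + 15
107 = 7·15 + 2
15 = 7·2 + 1
2 = 2·1 + 0  (stop)
So 2735/657 = [4; 6, 7, 7, 2].

[4; 6, 7, 7, 2]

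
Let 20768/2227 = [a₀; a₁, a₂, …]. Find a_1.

20768 = 9·2227 + 725   →  a_0 = 9
2227 = 3·725 + 52   →  a_1 = 3

3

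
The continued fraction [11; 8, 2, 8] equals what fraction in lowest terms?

1601/144

Using pₖ = aₖpₖ₋₁ + pₖ₋₂ and qₖ = aₖqₖ₋₁ + qₖ₋₂:
  k=0: a=11, p=11, q=1
  k=1: a=8, p=89, q=8
  k=2: a=2, p=189, q=17
  k=3: a=8, p=1601, q=144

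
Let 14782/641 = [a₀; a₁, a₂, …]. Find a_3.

14782 = 23·641 + 39   →  a_0 = 23
641 = 16·39 + 17   →  a_1 = 16
39 = 2·17 + 5   →  a_2 = 2
17 = 3·5 + 2   →  a_3 = 3

3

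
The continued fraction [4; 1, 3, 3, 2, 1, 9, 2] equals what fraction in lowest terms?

4181/877

Fold from the inside: start with 2/1.
  9 + 1/2 = 19/2
  1 + 2/19 = 21/19
  2 + 19/21 = 61/21
  3 + 21/61 = 204/61
  3 + 61/204 = 673/204
  1 + 204/673 = 877/673
  4 + 673/877 = 4181/877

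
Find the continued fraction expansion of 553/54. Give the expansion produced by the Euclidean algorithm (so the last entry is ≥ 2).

[10; 4, 6, 2]

553 = 10×54 + 13
54 = 4×13 + 2
13 = 6×2 + 1
2 = 2×1 + 0  (stop)
So 553/54 = [10; 4, 6, 2].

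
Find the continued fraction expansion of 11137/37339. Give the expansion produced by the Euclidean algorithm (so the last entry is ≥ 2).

11137 = 0*37339 + 11137
37339 = 3*11137 + 3928
11137 = 2*3928 + 3281
3928 = 1*3281 + 647
3281 = 5*647 + 46
647 = 14*46 + 3
46 = 15*3 + 1
3 = 3*1 + 0  (stop)
So 11137/37339 = [0; 3, 2, 1, 5, 14, 15, 3].

[0; 3, 2, 1, 5, 14, 15, 3]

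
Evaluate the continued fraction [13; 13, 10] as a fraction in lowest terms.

Using pₖ = aₖpₖ₋₁ + pₖ₋₂ and qₖ = aₖqₖ₋₁ + qₖ₋₂:
  k=0: a=13, p=13, q=1
  k=1: a=13, p=170, q=13
  k=2: a=10, p=1713, q=131

1713/131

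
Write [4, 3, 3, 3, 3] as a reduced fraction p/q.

469/109

Using pₖ = aₖpₖ₋₁ + pₖ₋₂ and qₖ = aₖqₖ₋₁ + qₖ₋₂:
  k=0: a=4, p=4, q=1
  k=1: a=3, p=13, q=3
  k=2: a=3, p=43, q=10
  k=3: a=3, p=142, q=33
  k=4: a=3, p=469, q=109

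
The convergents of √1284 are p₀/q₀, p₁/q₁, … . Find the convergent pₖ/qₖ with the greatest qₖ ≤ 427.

√1284 = [35; 1, 4, 1, 70, …] (period length 4).
Convergents:
  p_0/q_0 = 35/1
  p_1/q_1 = 36/1
  p_2/q_2 = 179/5
  p_3/q_3 = 215/6
  p_4/q_4 = 15229/425
  p_5/q_5 = 15444/431
q_4 = 425 ≤ 427 < 431 = q_5, so the answer is 15229/425.

15229/425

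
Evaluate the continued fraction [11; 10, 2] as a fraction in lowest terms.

Using pₖ = aₖpₖ₋₁ + pₖ₋₂ and qₖ = aₖqₖ₋₁ + qₖ₋₂:
  k=0: a=11, p=11, q=1
  k=1: a=10, p=111, q=10
  k=2: a=2, p=233, q=21

233/21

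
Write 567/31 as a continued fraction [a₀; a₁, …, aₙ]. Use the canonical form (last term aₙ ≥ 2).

567 = 18·31 + 9
31 = 3·9 + 4
9 = 2·4 + 1
4 = 4·1 + 0  (stop)
So 567/31 = [18; 3, 2, 4].

[18; 3, 2, 4]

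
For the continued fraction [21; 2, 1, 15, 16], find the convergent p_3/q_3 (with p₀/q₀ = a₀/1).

Using pₖ = aₖpₖ₋₁ + pₖ₋₂, qₖ = aₖqₖ₋₁ + qₖ₋₂ (with p₋₁=1, p₋₂=0, q₋₁=0, q₋₂=1):
  k=0: a=21, p=21, q=1
  k=1: a=2, p=43, q=2
  k=2: a=1, p=64, q=3
  k=3: a=15, p=1003, q=47

1003/47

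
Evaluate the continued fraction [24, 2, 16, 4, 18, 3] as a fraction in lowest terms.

Using pₖ = aₖpₖ₋₁ + pₖ₋₂ and qₖ = aₖqₖ₋₁ + qₖ₋₂:
  k=0: a=24, p=24, q=1
  k=1: a=2, p=49, q=2
  k=2: a=16, p=808, q=33
  k=3: a=4, p=3281, q=134
  k=4: a=18, p=59866, q=2445
  k=5: a=3, p=182879, q=7469

182879/7469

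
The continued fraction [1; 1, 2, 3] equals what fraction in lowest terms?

17/10

Fold from the inside: start with 3/1.
  2 + 1/3 = 7/3
  1 + 3/7 = 10/7
  1 + 7/10 = 17/10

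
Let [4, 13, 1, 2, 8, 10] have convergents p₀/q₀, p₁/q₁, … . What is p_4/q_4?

1393/342

Using pₖ = aₖpₖ₋₁ + pₖ₋₂, qₖ = aₖqₖ₋₁ + qₖ₋₂ (with p₋₁=1, p₋₂=0, q₋₁=0, q₋₂=1):
  k=0: a=4, p=4, q=1
  k=1: a=13, p=53, q=13
  k=2: a=1, p=57, q=14
  k=3: a=2, p=167, q=41
  k=4: a=8, p=1393, q=342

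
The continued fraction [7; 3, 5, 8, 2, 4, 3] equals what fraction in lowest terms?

Fold from the inside: start with 3/1.
  4 + 1/3 = 13/3
  2 + 3/13 = 29/13
  8 + 13/29 = 245/29
  5 + 29/245 = 1254/245
  3 + 245/1254 = 4007/1254
  7 + 1254/4007 = 29303/4007

29303/4007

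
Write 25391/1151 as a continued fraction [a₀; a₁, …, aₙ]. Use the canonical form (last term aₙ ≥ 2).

[22; 16, 1, 2, 7, 3]

25391 = 22·1151 + 69
1151 = 16·69 + 47
69 = 1·47 + 22
47 = 2·22 + 3
22 = 7·3 + 1
3 = 3·1 + 0  (stop)
So 25391/1151 = [22; 16, 1, 2, 7, 3].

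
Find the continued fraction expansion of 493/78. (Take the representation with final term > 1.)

[6; 3, 8, 3]

493 = 6×78 + 25
78 = 3×25 + 3
25 = 8×3 + 1
3 = 3×1 + 0  (stop)
So 493/78 = [6; 3, 8, 3].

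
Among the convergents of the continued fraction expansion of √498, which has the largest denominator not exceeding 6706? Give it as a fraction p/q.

56794/2545

√498 = [22; 3, 6, 22, 6, 3, 44, …] (period length 6).
Convergents:
  p_0/q_0 = 22/1
  p_1/q_1 = 67/3
  p_2/q_2 = 424/19
  p_3/q_3 = 9395/421
  p_4/q_4 = 56794/2545
  p_5/q_5 = 179777/8056
q_4 = 2545 ≤ 6706 < 8056 = q_5, so the answer is 56794/2545.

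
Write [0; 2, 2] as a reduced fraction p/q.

2/5

Fold from the inside: start with 2/1.
  2 + 1/2 = 5/2
  0 + 2/5 = 2/5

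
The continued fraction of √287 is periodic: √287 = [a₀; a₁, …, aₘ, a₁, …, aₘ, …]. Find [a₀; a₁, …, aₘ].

a₀ = ⌊√287⌋ = 16.
With m₀=0, d₀=1 and mₖ₊₁ = dₖaₖ − mₖ, dₖ₊₁ = (n − mₖ₊₁²)/dₖ, aₖ₊₁ = ⌊(a₀+mₖ₊₁)/dₖ₊₁⌋:
  k=1: m=16, d=31, a=1
  k=2: m=15, d=2, a=15
  k=3: m=15, d=31, a=1
  k=4: m=16, d=1, a=32
d=1 and a=2a₀=32 at k=4, so the next step gives (m, d) = (16, 31) again — its k=1 value — and the period has length 4.

[16; 1, 15, 1, 32]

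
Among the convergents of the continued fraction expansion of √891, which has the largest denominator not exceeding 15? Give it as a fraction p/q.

388/13

√891 = [29; 1, 5, 1, 1, 1, 5, 1, 58, …] (period length 8).
Convergents:
  p_0/q_0 = 29/1
  p_1/q_1 = 30/1
  p_2/q_2 = 179/6
  p_3/q_3 = 209/7
  p_4/q_4 = 388/13
  p_5/q_5 = 597/20
q_4 = 13 ≤ 15 < 20 = q_5, so the answer is 388/13.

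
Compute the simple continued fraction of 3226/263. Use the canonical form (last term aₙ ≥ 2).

3226 = 12·263 + 70
263 = 3·70 + 53
70 = 1·53 + 17
53 = 3·17 + 2
17 = 8·2 + 1
2 = 2·1 + 0  (stop)
So 3226/263 = [12; 3, 1, 3, 8, 2].

[12; 3, 1, 3, 8, 2]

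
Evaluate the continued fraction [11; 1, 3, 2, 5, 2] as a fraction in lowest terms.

Fold from the inside: start with 2/1.
  5 + 1/2 = 11/2
  2 + 2/11 = 24/11
  3 + 11/24 = 83/24
  1 + 24/83 = 107/83
  11 + 83/107 = 1260/107

1260/107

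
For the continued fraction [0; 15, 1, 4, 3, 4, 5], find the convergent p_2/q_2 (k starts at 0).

Using pₖ = aₖpₖ₋₁ + pₖ₋₂, qₖ = aₖqₖ₋₁ + qₖ₋₂ (with p₋₁=1, p₋₂=0, q₋₁=0, q₋₂=1):
  k=0: a=0, p=0, q=1
  k=1: a=15, p=1, q=15
  k=2: a=1, p=1, q=16

1/16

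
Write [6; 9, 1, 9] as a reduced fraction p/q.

Fold from the inside: start with 9/1.
  1 + 1/9 = 10/9
  9 + 9/10 = 99/10
  6 + 10/99 = 604/99

604/99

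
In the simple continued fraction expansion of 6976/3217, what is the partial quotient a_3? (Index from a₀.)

14

6976 = 2·3217 + 542   →  a_0 = 2
3217 = 5·542 + 507   →  a_1 = 5
542 = 1·507 + 35   →  a_2 = 1
507 = 14·35 + 17   →  a_3 = 14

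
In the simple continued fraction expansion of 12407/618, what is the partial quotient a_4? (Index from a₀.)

2

12407 = 20·618 + 47   →  a_0 = 20
618 = 13·47 + 7   →  a_1 = 13
47 = 6·7 + 5   →  a_2 = 6
7 = 1·5 + 2   →  a_3 = 1
5 = 2·2 + 1   →  a_4 = 2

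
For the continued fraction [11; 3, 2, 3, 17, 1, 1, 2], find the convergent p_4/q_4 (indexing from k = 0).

Using pₖ = aₖpₖ₋₁ + pₖ₋₂, qₖ = aₖqₖ₋₁ + qₖ₋₂ (with p₋₁=1, p₋₂=0, q₋₁=0, q₋₂=1):
  k=0: a=11, p=11, q=1
  k=1: a=3, p=34, q=3
  k=2: a=2, p=79, q=7
  k=3: a=3, p=271, q=24
  k=4: a=17, p=4686, q=415

4686/415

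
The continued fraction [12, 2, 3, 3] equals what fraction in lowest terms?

286/23

Fold from the inside: start with 3/1.
  3 + 1/3 = 10/3
  2 + 3/10 = 23/10
  12 + 10/23 = 286/23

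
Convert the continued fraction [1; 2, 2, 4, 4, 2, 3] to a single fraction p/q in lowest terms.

Using pₖ = aₖpₖ₋₁ + pₖ₋₂ and qₖ = aₖqₖ₋₁ + qₖ₋₂:
  k=0: a=1, p=1, q=1
  k=1: a=2, p=3, q=2
  k=2: a=2, p=7, q=5
  k=3: a=4, p=31, q=22
  k=4: a=4, p=131, q=93
  k=5: a=2, p=293, q=208
  k=6: a=3, p=1010, q=717

1010/717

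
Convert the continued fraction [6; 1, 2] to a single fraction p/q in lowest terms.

Using pₖ = aₖpₖ₋₁ + pₖ₋₂ and qₖ = aₖqₖ₋₁ + qₖ₋₂:
  k=0: a=6, p=6, q=1
  k=1: a=1, p=7, q=1
  k=2: a=2, p=20, q=3

20/3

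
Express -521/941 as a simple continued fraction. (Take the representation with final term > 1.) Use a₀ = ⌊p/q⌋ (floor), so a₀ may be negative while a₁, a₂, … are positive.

[-1; 2, 4, 6, 3, 5]

-521 = -1×941 + 420
941 = 2×420 + 101
420 = 4×101 + 16
101 = 6×16 + 5
16 = 3×5 + 1
5 = 5×1 + 0  (stop)
So -521/941 = [-1; 2, 4, 6, 3, 5].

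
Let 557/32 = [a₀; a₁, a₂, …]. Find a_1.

2

557 = 17·32 + 13   →  a_0 = 17
32 = 2·13 + 6   →  a_1 = 2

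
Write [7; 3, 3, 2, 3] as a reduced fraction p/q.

Fold from the inside: start with 3/1.
  2 + 1/3 = 7/3
  3 + 3/7 = 24/7
  3 + 7/24 = 79/24
  7 + 24/79 = 577/79

577/79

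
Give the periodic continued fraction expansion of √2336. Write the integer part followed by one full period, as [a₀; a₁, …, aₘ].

[48; 3, 96]

a₀ = ⌊√2336⌋ = 48.
With m₀=0, d₀=1 and mₖ₊₁ = dₖaₖ − mₖ, dₖ₊₁ = (n − mₖ₊₁²)/dₖ, aₖ₊₁ = ⌊(a₀+mₖ₊₁)/dₖ₊₁⌋:
  k=1: m=48, d=32, a=3
  k=2: m=48, d=1, a=96
d=1 and a=2a₀=96 at k=2, so the next step gives (m, d) = (48, 32) again — its k=1 value — and the period has length 2.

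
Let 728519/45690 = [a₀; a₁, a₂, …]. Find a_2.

17

728519 = 15·45690 + 43169   →  a_0 = 15
45690 = 1·43169 + 2521   →  a_1 = 1
43169 = 17·2521 + 312   →  a_2 = 17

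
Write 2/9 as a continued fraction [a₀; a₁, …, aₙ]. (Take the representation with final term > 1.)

[0; 4, 2]

2 = 0×9 + 2
9 = 4×2 + 1
2 = 2×1 + 0  (stop)
So 2/9 = [0; 4, 2].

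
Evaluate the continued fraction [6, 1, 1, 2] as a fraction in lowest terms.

33/5

Fold from the inside: start with 2/1.
  1 + 1/2 = 3/2
  1 + 2/3 = 5/3
  6 + 3/5 = 33/5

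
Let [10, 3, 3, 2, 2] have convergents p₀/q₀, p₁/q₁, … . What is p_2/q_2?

Using pₖ = aₖpₖ₋₁ + pₖ₋₂, qₖ = aₖqₖ₋₁ + qₖ₋₂ (with p₋₁=1, p₋₂=0, q₋₁=0, q₋₂=1):
  k=0: a=10, p=10, q=1
  k=1: a=3, p=31, q=3
  k=2: a=3, p=103, q=10

103/10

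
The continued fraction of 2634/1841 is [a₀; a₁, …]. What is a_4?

9

2634 = 1·1841 + 793   →  a_0 = 1
1841 = 2·793 + 255   →  a_1 = 2
793 = 3·255 + 28   →  a_2 = 3
255 = 9·28 + 3   →  a_3 = 9
28 = 9·3 + 1   →  a_4 = 9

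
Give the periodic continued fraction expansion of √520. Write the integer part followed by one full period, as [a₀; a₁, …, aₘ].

a₀ = ⌊√520⌋ = 22.
With m₀=0, d₀=1 and mₖ₊₁ = dₖaₖ − mₖ, dₖ₊₁ = (n − mₖ₊₁²)/dₖ, aₖ₊₁ = ⌊(a₀+mₖ₊₁)/dₖ₊₁⌋:
  k=1: m=22, d=36, a=1
  k=2: m=14, d=9, a=4
  k=3: m=22, d=4, a=11
  k=4: m=22, d=9, a=4
  k=5: m=14, d=36, a=1
  k=6: m=22, d=1, a=44
d=1 and a=2a₀=44 at k=6, so the next step gives (m, d) = (22, 36) again — its k=1 value — and the period has length 6.

[22; 1, 4, 11, 4, 1, 44]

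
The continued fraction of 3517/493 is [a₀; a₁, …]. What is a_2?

3517 = 7·493 + 66   →  a_0 = 7
493 = 7·66 + 31   →  a_1 = 7
66 = 2·31 + 4   →  a_2 = 2

2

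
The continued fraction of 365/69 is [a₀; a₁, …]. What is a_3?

365 = 5·69 + 20   →  a_0 = 5
69 = 3·20 + 9   →  a_1 = 3
20 = 2·9 + 2   →  a_2 = 2
9 = 4·2 + 1   →  a_3 = 4

4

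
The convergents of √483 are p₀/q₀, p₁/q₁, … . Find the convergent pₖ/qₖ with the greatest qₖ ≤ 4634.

√483 = [21; 1, 42, …] (period length 2).
Convergents:
  p_0/q_0 = 21/1
  p_1/q_1 = 22/1
  p_2/q_2 = 945/43
  p_3/q_3 = 967/44
  p_4/q_4 = 41559/1891
  p_5/q_5 = 42526/1935
  p_6/q_6 = 1827651/83161
q_5 = 1935 ≤ 4634 < 83161 = q_6, so the answer is 42526/1935.

42526/1935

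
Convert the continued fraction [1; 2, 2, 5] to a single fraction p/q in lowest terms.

Using pₖ = aₖpₖ₋₁ + pₖ₋₂ and qₖ = aₖqₖ₋₁ + qₖ₋₂:
  k=0: a=1, p=1, q=1
  k=1: a=2, p=3, q=2
  k=2: a=2, p=7, q=5
  k=3: a=5, p=38, q=27

38/27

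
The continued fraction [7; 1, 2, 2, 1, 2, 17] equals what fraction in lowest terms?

Using pₖ = aₖpₖ₋₁ + pₖ₋₂ and qₖ = aₖqₖ₋₁ + qₖ₋₂:
  k=0: a=7, p=7, q=1
  k=1: a=1, p=8, q=1
  k=2: a=2, p=23, q=3
  k=3: a=2, p=54, q=7
  k=4: a=1, p=77, q=10
  k=5: a=2, p=208, q=27
  k=6: a=17, p=3613, q=469

3613/469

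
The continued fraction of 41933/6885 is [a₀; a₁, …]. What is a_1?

41933 = 6·6885 + 623   →  a_0 = 6
6885 = 11·623 + 32   →  a_1 = 11

11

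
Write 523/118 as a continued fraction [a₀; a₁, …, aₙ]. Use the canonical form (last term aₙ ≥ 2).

523 = 4·118 + 51
118 = 2·51 + 16
51 = 3·16 + 3
16 = 5·3 + 1
3 = 3·1 + 0  (stop)
So 523/118 = [4; 2, 3, 5, 3].

[4; 2, 3, 5, 3]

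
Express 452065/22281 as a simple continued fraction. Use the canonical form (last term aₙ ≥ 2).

[20; 3, 2, 5, 3, 18, 10]

452065 = 20·22281 + 6445
22281 = 3·6445 + 2946
6445 = 2·2946 + 553
2946 = 5·553 + 181
553 = 3·181 + 10
181 = 18·10 + 1
10 = 10·1 + 0  (stop)
So 452065/22281 = [20; 3, 2, 5, 3, 18, 10].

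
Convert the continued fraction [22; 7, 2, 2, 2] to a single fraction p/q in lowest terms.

1970/89

Using pₖ = aₖpₖ₋₁ + pₖ₋₂ and qₖ = aₖqₖ₋₁ + qₖ₋₂:
  k=0: a=22, p=22, q=1
  k=1: a=7, p=155, q=7
  k=2: a=2, p=332, q=15
  k=3: a=2, p=819, q=37
  k=4: a=2, p=1970, q=89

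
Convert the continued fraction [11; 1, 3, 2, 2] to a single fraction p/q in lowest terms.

259/22

Using pₖ = aₖpₖ₋₁ + pₖ₋₂ and qₖ = aₖqₖ₋₁ + qₖ₋₂:
  k=0: a=11, p=11, q=1
  k=1: a=1, p=12, q=1
  k=2: a=3, p=47, q=4
  k=3: a=2, p=106, q=9
  k=4: a=2, p=259, q=22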